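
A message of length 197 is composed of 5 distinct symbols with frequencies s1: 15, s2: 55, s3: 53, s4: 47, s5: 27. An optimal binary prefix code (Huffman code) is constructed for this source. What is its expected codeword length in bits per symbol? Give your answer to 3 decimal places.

2.213 bits/symbol

Probabilities are the counts divided by 197.
Repeatedly combine the two least-probable nodes; the expected code length is the sum of the merged weights.
merge 15/197 + 27/197 → 42/197
merge 42/197 + 47/197 → 89/197
merge 53/197 + 55/197 → 108/197
merge 89/197 + 108/197 → 1
L = 42/197 + 89/197 + 108/197 + 1 = 436/197 ≈ 2.213 bits/symbol.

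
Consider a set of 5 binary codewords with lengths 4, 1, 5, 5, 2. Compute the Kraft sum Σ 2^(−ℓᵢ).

0.875

With common denominator 2^5 = 32: Σ 2^(−ℓᵢ) = 2/32 + 16/32 + 1/32 + 1/32 + 8/32 = 28/32 = 0.875.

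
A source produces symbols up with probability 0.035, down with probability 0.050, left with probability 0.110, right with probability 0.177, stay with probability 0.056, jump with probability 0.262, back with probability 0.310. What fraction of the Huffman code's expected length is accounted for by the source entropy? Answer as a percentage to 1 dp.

Entropy H = −Σ p log₂ p ≈ 2.4408 bits.
Huffman merges: 7/200+1/20→17/200; 7/125+17/200→141/1000; 11/100+141/1000→251/1000; 177/1000+251/1000→107/250; 131/500+31/100→143/250; 107/250+143/250→1. L = 2477/1000 ≈ 2.4770.
Efficiency = H/L = 2.4408/2.4770 = 98.5%.

98.5%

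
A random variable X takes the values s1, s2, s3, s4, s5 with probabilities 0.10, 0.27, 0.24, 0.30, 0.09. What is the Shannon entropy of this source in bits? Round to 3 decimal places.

H = −Σ pᵢ log₂ pᵢ.
−0.10·log₂(0.10) = 0.3322
−0.27·log₂(0.27) = 0.5100
−0.24·log₂(0.24) = 0.4941
−0.30·log₂(0.30) = 0.5211
−0.09·log₂(0.09) = 0.3127
Sum ≈ 2.1701 → 2.170 bits.

2.170 bits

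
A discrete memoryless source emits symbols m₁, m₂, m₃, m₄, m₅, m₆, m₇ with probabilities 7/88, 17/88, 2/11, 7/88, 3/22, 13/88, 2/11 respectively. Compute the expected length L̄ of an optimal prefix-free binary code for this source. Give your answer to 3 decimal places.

Repeatedly combine the two least-probable nodes; the expected code length is the sum of the merged weights.
merge 7/88 + 7/88 → 7/44
merge 3/22 + 13/88 → 25/88
merge 7/44 + 2/11 → 15/44
merge 2/11 + 17/88 → 3/8
merge 25/88 + 15/44 → 5/8
merge 3/8 + 5/8 → 1
L = 7/44 + 25/88 + 15/44 + 3/8 + 5/8 + 1 = 245/88 ≈ 2.784 bits/symbol.

2.784 bits/symbol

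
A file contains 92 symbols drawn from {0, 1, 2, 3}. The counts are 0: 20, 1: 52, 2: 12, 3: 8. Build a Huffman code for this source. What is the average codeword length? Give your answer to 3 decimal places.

Probabilities are the counts divided by 92.
Repeatedly combine the two least-probable nodes; the expected code length is the sum of the merged weights.
merge 2/23 + 3/23 → 5/23
merge 5/23 + 5/23 → 10/23
merge 10/23 + 13/23 → 1
L = 5/23 + 10/23 + 1 = 38/23 ≈ 1.652 bits/symbol.

1.652 bits/symbol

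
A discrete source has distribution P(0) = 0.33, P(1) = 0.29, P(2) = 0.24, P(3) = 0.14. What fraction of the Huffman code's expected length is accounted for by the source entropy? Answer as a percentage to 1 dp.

Entropy H = −Σ p log₂ p ≈ 1.9370 bits.
Huffman merges: 7/50+6/25→19/50; 29/100+33/100→31/50; 19/50+31/50→1. L = 2 ≈ 2.0000.
Efficiency = H/L = 1.9370/2.0000 = 96.8%.

96.8%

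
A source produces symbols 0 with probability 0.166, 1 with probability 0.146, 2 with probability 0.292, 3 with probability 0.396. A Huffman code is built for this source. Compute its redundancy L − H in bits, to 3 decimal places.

0.033 bits

Entropy H = −Σ p log₂ p ≈ 1.8832 bits.
Huffman merges: 73/500+83/500→39/125; 73/250+39/125→151/250; 99/250+151/250→1. L = 479/250 ≈ 1.9160.
L − H = 1.9160 − 1.8832 = 0.033 bits.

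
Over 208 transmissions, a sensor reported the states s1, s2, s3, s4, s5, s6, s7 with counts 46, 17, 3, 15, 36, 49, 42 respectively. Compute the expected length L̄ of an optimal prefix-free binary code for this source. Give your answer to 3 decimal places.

Probabilities are the counts divided by 208.
Repeatedly combine the two least-probable nodes; the expected code length is the sum of the merged weights.
merge 3/208 + 15/208 → 9/104
merge 17/208 + 9/104 → 35/208
merge 35/208 + 9/52 → 71/208
merge 21/104 + 23/104 → 11/26
merge 49/208 + 71/208 → 15/26
merge 11/26 + 15/26 → 1
L = 9/104 + 35/208 + 71/208 + 11/26 + 15/26 + 1 = 135/52 ≈ 2.596 bits/symbol.

2.596 bits/symbol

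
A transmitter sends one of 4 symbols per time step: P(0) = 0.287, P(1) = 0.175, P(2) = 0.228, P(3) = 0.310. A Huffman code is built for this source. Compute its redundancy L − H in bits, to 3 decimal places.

0.033 bits

Entropy H = −Σ p log₂ p ≈ 1.9670 bits.
Huffman merges: 7/40+57/250→403/1000; 287/1000+31/100→597/1000; 403/1000+597/1000→1. L = 2 ≈ 2.0000.
L − H = 2.0000 − 1.9670 = 0.033 bits.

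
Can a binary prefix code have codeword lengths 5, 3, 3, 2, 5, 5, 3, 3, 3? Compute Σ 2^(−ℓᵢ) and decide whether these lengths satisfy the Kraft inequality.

0.96875; yes

With common denominator 2^5 = 32: Σ 2^(−ℓᵢ) = 1/32 + 4/32 + 4/32 + 8/32 + 1/32 + 1/32 + 4/32 + 4/32 + 4/32 = 31/32 = 0.96875.
Kraft's inequality requires Σ ≤ 1; here Σ = 0.96875 ≤ 1, so such a prefix code exists.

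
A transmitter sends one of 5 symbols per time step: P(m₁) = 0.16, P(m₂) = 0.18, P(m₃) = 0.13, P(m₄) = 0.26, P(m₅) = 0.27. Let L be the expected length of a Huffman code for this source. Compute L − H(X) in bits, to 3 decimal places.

0.024 bits

Entropy H = −Σ p log₂ p ≈ 2.2663 bits.
Huffman merges: 13/100+4/25→29/100; 9/50+13/50→11/25; 27/100+29/100→14/25; 11/25+14/25→1. L = 229/100 ≈ 2.2900.
L − H = 2.2900 − 2.2663 = 0.024 bits.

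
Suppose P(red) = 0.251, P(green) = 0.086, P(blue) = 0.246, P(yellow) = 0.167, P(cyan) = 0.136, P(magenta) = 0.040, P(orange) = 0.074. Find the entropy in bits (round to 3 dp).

2.589 bits

H = −Σ pᵢ log₂ pᵢ.
−0.251·log₂(0.251) = 0.5006
−0.086·log₂(0.086) = 0.3044
−0.246·log₂(0.246) = 0.4977
−0.167·log₂(0.167) = 0.4312
−0.136·log₂(0.136) = 0.3915
−0.040·log₂(0.040) = 0.1858
−0.074·log₂(0.074) = 0.2780
Sum ≈ 2.5891 → 2.589 bits.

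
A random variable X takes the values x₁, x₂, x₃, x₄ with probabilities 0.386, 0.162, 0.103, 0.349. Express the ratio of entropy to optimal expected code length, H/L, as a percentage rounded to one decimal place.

97.0%

Entropy H = −Σ p log₂ p ≈ 1.8233 bits.
Huffman merges: 103/1000+81/500→53/200; 53/200+349/1000→307/500; 193/500+307/500→1. L = 1879/1000 ≈ 1.8790.
Efficiency = H/L = 1.8233/1.8790 = 97.0%.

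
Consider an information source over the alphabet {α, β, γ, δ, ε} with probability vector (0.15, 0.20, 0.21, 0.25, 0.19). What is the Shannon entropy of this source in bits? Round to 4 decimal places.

H = −Σ pᵢ log₂ pᵢ.
−0.15·log₂(0.15) = 0.4105
−0.20·log₂(0.20) = 0.4644
−0.21·log₂(0.21) = 0.4728
−0.25·log₂(0.25) = 0.5000
−0.19·log₂(0.19) = 0.4552
Sum ≈ 2.3030 → 2.3030 bits.

2.3030 bits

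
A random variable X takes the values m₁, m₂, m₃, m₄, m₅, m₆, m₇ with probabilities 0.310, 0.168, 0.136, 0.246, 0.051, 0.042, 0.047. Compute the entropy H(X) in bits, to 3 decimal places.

2.464 bits

H = −Σ pᵢ log₂ pᵢ.
−0.310·log₂(0.310) = 0.5238
−0.168·log₂(0.168) = 0.4323
−0.136·log₂(0.136) = 0.3915
−0.246·log₂(0.246) = 0.4977
−0.051·log₂(0.051) = 0.2190
−0.042·log₂(0.042) = 0.1921
−0.047·log₂(0.047) = 0.2073
Sum ≈ 2.4637 → 2.464 bits.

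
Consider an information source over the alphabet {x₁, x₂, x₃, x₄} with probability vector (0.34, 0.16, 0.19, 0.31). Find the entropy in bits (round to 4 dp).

H = −Σ pᵢ log₂ pᵢ.
−0.34·log₂(0.34) = 0.5292
−0.16·log₂(0.16) = 0.4230
−0.19·log₂(0.19) = 0.4552
−0.31·log₂(0.31) = 0.5238
Sum ≈ 1.9312 → 1.9312 bits.

1.9312 bits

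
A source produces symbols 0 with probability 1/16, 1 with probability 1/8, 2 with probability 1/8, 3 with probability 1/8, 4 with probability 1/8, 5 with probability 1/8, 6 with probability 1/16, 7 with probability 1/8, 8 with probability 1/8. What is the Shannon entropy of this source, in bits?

3.125 bits

Each probability is a power of 1/2, so log₂(1/p) is an integer.
H = Σ p·log₂(1/p) = 1/16·4 + 1/8·3 + 1/8·3 + 1/8·3 + 1/8·3 + 1/8·3 + 1/16·4 + 1/8·3 + 1/8·3 = 3.125 bits.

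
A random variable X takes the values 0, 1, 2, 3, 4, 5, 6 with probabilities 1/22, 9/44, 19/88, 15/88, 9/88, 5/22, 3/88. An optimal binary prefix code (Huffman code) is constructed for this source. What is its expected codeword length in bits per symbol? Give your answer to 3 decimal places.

Repeatedly combine the two least-probable nodes; the expected code length is the sum of the merged weights.
merge 3/88 + 1/22 → 7/88
merge 7/88 + 9/88 → 2/11
merge 15/88 + 2/11 → 31/88
merge 9/44 + 19/88 → 37/88
merge 5/22 + 31/88 → 51/88
merge 37/88 + 51/88 → 1
L = 7/88 + 2/11 + 31/88 + 37/88 + 51/88 + 1 = 115/44 ≈ 2.614 bits/symbol.

2.614 bits/symbol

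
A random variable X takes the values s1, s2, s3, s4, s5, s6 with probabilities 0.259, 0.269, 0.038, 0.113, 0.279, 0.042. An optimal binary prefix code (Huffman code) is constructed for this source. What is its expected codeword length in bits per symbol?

Repeatedly combine the two least-probable nodes; the expected code length is the sum of the merged weights.
merge 19/500 + 21/500 → 2/25
merge 2/25 + 113/1000 → 193/1000
merge 193/1000 + 259/1000 → 113/250
merge 269/1000 + 279/1000 → 137/250
merge 113/250 + 137/250 → 1
L = 2/25 + 193/1000 + 113/250 + 137/250 + 1 = 2273/1000 = 2.273 bits/symbol.

2.273 bits/symbol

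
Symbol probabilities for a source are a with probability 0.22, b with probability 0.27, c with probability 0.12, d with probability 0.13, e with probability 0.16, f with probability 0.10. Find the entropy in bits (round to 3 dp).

2.496 bits

H = −Σ pᵢ log₂ pᵢ.
−0.22·log₂(0.22) = 0.4806
−0.27·log₂(0.27) = 0.5100
−0.12·log₂(0.12) = 0.3671
−0.13·log₂(0.13) = 0.3826
−0.16·log₂(0.16) = 0.4230
−0.10·log₂(0.10) = 0.3322
Sum ≈ 2.4955 → 2.496 bits.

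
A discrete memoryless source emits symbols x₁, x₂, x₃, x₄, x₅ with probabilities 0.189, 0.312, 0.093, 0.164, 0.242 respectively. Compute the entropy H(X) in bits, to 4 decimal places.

2.2203 bits

H = −Σ pᵢ log₂ pᵢ.
−0.189·log₂(0.189) = 0.4543
−0.312·log₂(0.312) = 0.5243
−0.093·log₂(0.093) = 0.3187
−0.164·log₂(0.164) = 0.4278
−0.242·log₂(0.242) = 0.4954
Sum ≈ 2.2203 → 2.2203 bits.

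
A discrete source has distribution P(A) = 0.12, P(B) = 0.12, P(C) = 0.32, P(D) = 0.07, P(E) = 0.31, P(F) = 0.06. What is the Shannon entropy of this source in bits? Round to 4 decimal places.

H = −Σ pᵢ log₂ pᵢ.
−0.12·log₂(0.12) = 0.3671
−0.12·log₂(0.12) = 0.3671
−0.32·log₂(0.32) = 0.5260
−0.07·log₂(0.07) = 0.2686
−0.31·log₂(0.31) = 0.5238
−0.06·log₂(0.06) = 0.2435
Sum ≈ 2.2961 → 2.2961 bits.

2.2961 bits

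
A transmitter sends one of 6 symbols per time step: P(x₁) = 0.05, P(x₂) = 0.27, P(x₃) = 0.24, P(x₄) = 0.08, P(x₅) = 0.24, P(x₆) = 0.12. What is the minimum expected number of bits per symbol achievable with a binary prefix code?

Repeatedly combine the two least-probable nodes; the expected code length is the sum of the merged weights.
merge 1/20 + 2/25 → 13/100
merge 3/25 + 13/100 → 1/4
merge 6/25 + 6/25 → 12/25
merge 1/4 + 27/100 → 13/25
merge 12/25 + 13/25 → 1
L = 13/100 + 1/4 + 12/25 + 13/25 + 1 = 119/50 = 2.38 bits/symbol.

2.38 bits/symbol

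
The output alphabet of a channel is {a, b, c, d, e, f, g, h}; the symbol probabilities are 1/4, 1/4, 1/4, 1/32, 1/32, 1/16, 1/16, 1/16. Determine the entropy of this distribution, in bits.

Each probability is a power of 1/2, so log₂(1/p) is an integer.
H = Σ p·log₂(1/p) = 1/4·2 + 1/4·2 + 1/4·2 + 1/32·5 + 1/32·5 + 1/16·4 + 1/16·4 + 1/16·4 = 2.5625 bits.

2.5625 bits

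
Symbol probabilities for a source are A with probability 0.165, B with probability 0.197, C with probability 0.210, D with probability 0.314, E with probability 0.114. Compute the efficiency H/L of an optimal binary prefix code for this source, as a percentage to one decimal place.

98.5%

Entropy H = −Σ p log₂ p ≈ 2.2453 bits.
Huffman merges: 57/500+33/200→279/1000; 197/1000+21/100→407/1000; 279/1000+157/500→593/1000; 407/1000+593/1000→1. L = 2279/1000 ≈ 2.2790.
Efficiency = H/L = 2.2453/2.2790 = 98.5%.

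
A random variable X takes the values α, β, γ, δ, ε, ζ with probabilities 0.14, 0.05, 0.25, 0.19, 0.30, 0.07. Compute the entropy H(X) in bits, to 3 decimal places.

2.358 bits

H = −Σ pᵢ log₂ pᵢ.
−0.14·log₂(0.14) = 0.3971
−0.05·log₂(0.05) = 0.2161
−0.25·log₂(0.25) = 0.5000
−0.19·log₂(0.19) = 0.4552
−0.30·log₂(0.30) = 0.5211
−0.07·log₂(0.07) = 0.2686
Sum ≈ 2.3581 → 2.358 bits.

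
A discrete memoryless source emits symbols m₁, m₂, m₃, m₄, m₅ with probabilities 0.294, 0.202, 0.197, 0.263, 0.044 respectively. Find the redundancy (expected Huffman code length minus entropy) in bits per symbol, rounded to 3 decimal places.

0.089 bits

Entropy H = −Σ p log₂ p ≈ 2.1521 bits.
Huffman merges: 11/250+197/1000→241/1000; 101/500+241/1000→443/1000; 263/1000+147/500→557/1000; 443/1000+557/1000→1. L = 2241/1000 ≈ 2.2410.
L − H = 2.2410 − 2.1521 = 0.089 bits.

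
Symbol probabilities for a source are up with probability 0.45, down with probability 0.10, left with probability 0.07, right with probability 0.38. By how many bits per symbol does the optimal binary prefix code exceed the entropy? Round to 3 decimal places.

0.070 bits

Entropy H = −Σ p log₂ p ≈ 1.6496 bits.
Huffman merges: 7/100+1/10→17/100; 17/100+19/50→11/20; 9/20+11/20→1. L = 43/25 ≈ 1.7200.
L − H = 1.7200 − 1.6496 = 0.070 bits.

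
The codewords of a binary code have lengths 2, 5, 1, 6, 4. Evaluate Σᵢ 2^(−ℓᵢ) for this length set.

With common denominator 2^6 = 64: Σ 2^(−ℓᵢ) = 16/64 + 2/64 + 32/64 + 1/64 + 4/64 = 55/64 = 0.859375.

0.859375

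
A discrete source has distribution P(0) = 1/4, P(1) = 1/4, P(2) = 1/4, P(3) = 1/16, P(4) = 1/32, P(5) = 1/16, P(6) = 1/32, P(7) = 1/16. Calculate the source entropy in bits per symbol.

Each probability is a power of 1/2, so log₂(1/p) is an integer.
H = Σ p·log₂(1/p) = 1/4·2 + 1/4·2 + 1/4·2 + 1/16·4 + 1/32·5 + 1/16·4 + 1/32·5 + 1/16·4 = 2.5625 bits.

2.5625 bits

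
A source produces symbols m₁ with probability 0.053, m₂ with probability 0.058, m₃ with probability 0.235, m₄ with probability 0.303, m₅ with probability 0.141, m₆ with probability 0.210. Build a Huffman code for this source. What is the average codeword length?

Repeatedly combine the two least-probable nodes; the expected code length is the sum of the merged weights.
merge 53/1000 + 29/500 → 111/1000
merge 111/1000 + 141/1000 → 63/250
merge 21/100 + 47/200 → 89/200
merge 63/250 + 303/1000 → 111/200
merge 89/200 + 111/200 → 1
L = 111/1000 + 63/250 + 89/200 + 111/200 + 1 = 2363/1000 = 2.363 bits/symbol.

2.363 bits/symbol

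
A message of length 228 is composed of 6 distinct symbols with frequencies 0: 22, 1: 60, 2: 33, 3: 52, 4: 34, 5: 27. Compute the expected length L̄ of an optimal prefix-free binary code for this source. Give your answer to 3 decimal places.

Probabilities are the counts divided by 228.
Repeatedly combine the two least-probable nodes; the expected code length is the sum of the merged weights.
merge 11/114 + 9/76 → 49/228
merge 11/76 + 17/114 → 67/228
merge 49/228 + 13/57 → 101/228
merge 5/19 + 67/228 → 127/228
merge 101/228 + 127/228 → 1
L = 49/228 + 67/228 + 101/228 + 127/228 + 1 = 143/57 ≈ 2.509 bits/symbol.

2.509 bits/symbol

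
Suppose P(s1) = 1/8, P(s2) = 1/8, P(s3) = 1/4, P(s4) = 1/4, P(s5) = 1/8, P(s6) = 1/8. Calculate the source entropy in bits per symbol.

Each probability is a power of 1/2, so log₂(1/p) is an integer.
H = Σ p·log₂(1/p) = 1/8·3 + 1/8·3 + 1/4·2 + 1/4·2 + 1/8·3 + 1/8·3 = 2.5 bits.

2.5 bits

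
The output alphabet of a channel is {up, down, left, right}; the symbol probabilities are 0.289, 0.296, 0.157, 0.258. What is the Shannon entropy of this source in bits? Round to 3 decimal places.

H = −Σ pᵢ log₂ pᵢ.
−0.289·log₂(0.289) = 0.5176
−0.296·log₂(0.296) = 0.5199
−0.157·log₂(0.157) = 0.4194
−0.258·log₂(0.258) = 0.5043
Sum ≈ 1.9611 → 1.961 bits.

1.961 bits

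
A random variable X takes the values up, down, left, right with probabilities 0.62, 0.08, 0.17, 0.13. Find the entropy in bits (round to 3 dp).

1.536 bits

H = −Σ pᵢ log₂ pᵢ.
−0.62·log₂(0.62) = 0.4276
−0.08·log₂(0.08) = 0.2915
−0.17·log₂(0.17) = 0.4346
−0.13·log₂(0.13) = 0.3826
Sum ≈ 1.5363 → 1.536 bits.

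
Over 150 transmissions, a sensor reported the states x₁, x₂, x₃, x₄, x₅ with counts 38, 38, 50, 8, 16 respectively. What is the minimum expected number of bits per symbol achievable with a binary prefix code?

Probabilities are the counts divided by 150.
Repeatedly combine the two least-probable nodes; the expected code length is the sum of the merged weights.
merge 4/75 + 8/75 → 4/25
merge 4/25 + 19/75 → 31/75
merge 19/75 + 1/3 → 44/75
merge 31/75 + 44/75 → 1
L = 4/25 + 31/75 + 44/75 + 1 = 54/25 = 2.16 bits/symbol.

2.16 bits/symbol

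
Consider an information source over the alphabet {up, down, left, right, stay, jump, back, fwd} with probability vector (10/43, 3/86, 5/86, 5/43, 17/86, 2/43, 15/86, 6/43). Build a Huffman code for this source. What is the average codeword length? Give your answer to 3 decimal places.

2.791 bits/symbol

Repeatedly combine the two least-probable nodes; the expected code length is the sum of the merged weights.
merge 3/86 + 2/43 → 7/86
merge 5/86 + 7/86 → 6/43
merge 5/43 + 6/43 → 11/43
merge 6/43 + 15/86 → 27/86
merge 17/86 + 10/43 → 37/86
merge 11/43 + 27/86 → 49/86
merge 37/86 + 49/86 → 1
L = 7/86 + 6/43 + 11/43 + 27/86 + 37/86 + 49/86 + 1 = 120/43 ≈ 2.791 bits/symbol.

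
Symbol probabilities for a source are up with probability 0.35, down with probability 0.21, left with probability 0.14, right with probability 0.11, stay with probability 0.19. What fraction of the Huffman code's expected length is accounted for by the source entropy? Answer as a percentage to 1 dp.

98.0%

Entropy H = −Σ p log₂ p ≈ 2.2055 bits.
Huffman merges: 11/100+7/50→1/4; 19/100+21/100→2/5; 1/4+7/20→3/5; 2/5+3/5→1. L = 9/4 ≈ 2.2500.
Efficiency = H/L = 2.2055/2.2500 = 98.0%.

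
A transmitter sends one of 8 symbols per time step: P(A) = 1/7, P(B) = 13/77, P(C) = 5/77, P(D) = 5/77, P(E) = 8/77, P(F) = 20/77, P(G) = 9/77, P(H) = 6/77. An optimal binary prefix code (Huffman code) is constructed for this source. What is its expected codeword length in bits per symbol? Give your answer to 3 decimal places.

Repeatedly combine the two least-probable nodes; the expected code length is the sum of the merged weights.
merge 5/77 + 5/77 → 10/77
merge 6/77 + 8/77 → 2/11
merge 9/77 + 10/77 → 19/77
merge 1/7 + 13/77 → 24/77
merge 2/11 + 19/77 → 3/7
merge 20/77 + 24/77 → 4/7
merge 3/7 + 4/7 → 1
L = 10/77 + 2/11 + 19/77 + 24/77 + 3/7 + 4/7 + 1 = 221/77 ≈ 2.870 bits/symbol.

2.870 bits/symbol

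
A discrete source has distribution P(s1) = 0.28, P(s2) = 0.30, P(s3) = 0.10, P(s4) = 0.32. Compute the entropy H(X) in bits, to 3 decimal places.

H = −Σ pᵢ log₂ pᵢ.
−0.28·log₂(0.28) = 0.5142
−0.30·log₂(0.30) = 0.5211
−0.10·log₂(0.10) = 0.3322
−0.32·log₂(0.32) = 0.5260
Sum ≈ 1.8935 → 1.894 bits.

1.894 bits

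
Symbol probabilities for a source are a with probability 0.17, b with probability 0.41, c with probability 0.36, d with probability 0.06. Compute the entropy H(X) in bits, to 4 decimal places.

1.7361 bits

H = −Σ pᵢ log₂ pᵢ.
−0.17·log₂(0.17) = 0.4346
−0.41·log₂(0.41) = 0.5274
−0.36·log₂(0.36) = 0.5306
−0.06·log₂(0.06) = 0.2435
Sum ≈ 1.7361 → 1.7361 bits.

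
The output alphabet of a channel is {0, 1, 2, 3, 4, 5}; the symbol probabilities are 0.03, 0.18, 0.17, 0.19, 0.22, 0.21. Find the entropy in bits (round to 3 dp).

H = −Σ pᵢ log₂ pᵢ.
−0.03·log₂(0.03) = 0.1518
−0.18·log₂(0.18) = 0.4453
−0.17·log₂(0.17) = 0.4346
−0.19·log₂(0.19) = 0.4552
−0.22·log₂(0.22) = 0.4806
−0.21·log₂(0.21) = 0.4728
Sum ≈ 2.4403 → 2.440 bits.

2.440 bits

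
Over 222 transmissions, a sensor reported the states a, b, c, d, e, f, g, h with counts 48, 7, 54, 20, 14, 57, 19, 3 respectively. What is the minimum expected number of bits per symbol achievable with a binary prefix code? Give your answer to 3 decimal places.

Probabilities are the counts divided by 222.
Repeatedly combine the two least-probable nodes; the expected code length is the sum of the merged weights.
merge 1/74 + 7/222 → 5/111
merge 5/111 + 7/111 → 4/37
merge 19/222 + 10/111 → 13/74
merge 4/37 + 13/74 → 21/74
merge 8/37 + 9/37 → 17/37
merge 19/74 + 21/74 → 20/37
merge 17/37 + 20/37 → 1
L = 5/111 + 4/37 + 13/74 + 21/74 + 17/37 + 20/37 + 1 = 290/111 ≈ 2.613 bits/symbol.

2.613 bits/symbol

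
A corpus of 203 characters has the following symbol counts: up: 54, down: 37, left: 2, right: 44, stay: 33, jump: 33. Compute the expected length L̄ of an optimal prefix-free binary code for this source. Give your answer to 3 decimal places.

2.507 bits/symbol

Probabilities are the counts divided by 203.
Repeatedly combine the two least-probable nodes; the expected code length is the sum of the merged weights.
merge 2/203 + 33/203 → 5/29
merge 33/203 + 5/29 → 68/203
merge 37/203 + 44/203 → 81/203
merge 54/203 + 68/203 → 122/203
merge 81/203 + 122/203 → 1
L = 5/29 + 68/203 + 81/203 + 122/203 + 1 = 509/203 ≈ 2.507 bits/symbol.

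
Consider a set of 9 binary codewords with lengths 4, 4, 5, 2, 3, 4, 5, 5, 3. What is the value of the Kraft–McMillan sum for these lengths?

With common denominator 2^5 = 32: Σ 2^(−ℓᵢ) = 2/32 + 2/32 + 1/32 + 8/32 + 4/32 + 2/32 + 1/32 + 1/32 + 4/32 = 25/32 = 0.78125.

0.78125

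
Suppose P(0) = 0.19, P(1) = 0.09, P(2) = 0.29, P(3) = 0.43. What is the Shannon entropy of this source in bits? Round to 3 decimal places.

1.809 bits

H = −Σ pᵢ log₂ pᵢ.
−0.19·log₂(0.19) = 0.4552
−0.09·log₂(0.09) = 0.3127
−0.29·log₂(0.29) = 0.5179
−0.43·log₂(0.43) = 0.5236
Sum ≈ 1.8093 → 1.809 bits.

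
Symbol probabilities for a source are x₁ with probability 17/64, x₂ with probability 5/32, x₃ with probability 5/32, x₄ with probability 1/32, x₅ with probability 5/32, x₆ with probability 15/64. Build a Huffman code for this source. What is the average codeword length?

Repeatedly combine the two least-probable nodes; the expected code length is the sum of the merged weights.
merge 1/32 + 5/32 → 3/16
merge 5/32 + 5/32 → 5/16
merge 3/16 + 15/64 → 27/64
merge 17/64 + 5/16 → 37/64
merge 27/64 + 37/64 → 1
L = 3/16 + 5/16 + 27/64 + 37/64 + 1 = 5/2 = 2.5 bits/symbol.

2.5 bits/symbol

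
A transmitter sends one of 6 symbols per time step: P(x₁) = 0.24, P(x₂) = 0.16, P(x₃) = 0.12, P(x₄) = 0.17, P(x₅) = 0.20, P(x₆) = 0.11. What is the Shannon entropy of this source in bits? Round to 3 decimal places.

2.533 bits

H = −Σ pᵢ log₂ pᵢ.
−0.24·log₂(0.24) = 0.4941
−0.16·log₂(0.16) = 0.4230
−0.12·log₂(0.12) = 0.3671
−0.17·log₂(0.17) = 0.4346
−0.20·log₂(0.20) = 0.4644
−0.11·log₂(0.11) = 0.3503
Sum ≈ 2.5335 → 2.533 bits.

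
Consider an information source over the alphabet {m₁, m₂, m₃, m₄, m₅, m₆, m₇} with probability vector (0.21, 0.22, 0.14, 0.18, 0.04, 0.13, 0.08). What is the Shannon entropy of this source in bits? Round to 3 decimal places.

H = −Σ pᵢ log₂ pᵢ.
−0.21·log₂(0.21) = 0.4728
−0.22·log₂(0.22) = 0.4806
−0.14·log₂(0.14) = 0.3971
−0.18·log₂(0.18) = 0.4453
−0.04·log₂(0.04) = 0.1858
−0.13·log₂(0.13) = 0.3826
−0.08·log₂(0.08) = 0.2915
Sum ≈ 2.6557 → 2.656 bits.

2.656 bits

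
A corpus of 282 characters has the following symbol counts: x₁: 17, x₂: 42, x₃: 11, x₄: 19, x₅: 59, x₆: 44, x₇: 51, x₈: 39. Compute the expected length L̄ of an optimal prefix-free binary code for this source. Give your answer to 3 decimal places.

Probabilities are the counts divided by 282.
Repeatedly combine the two least-probable nodes; the expected code length is the sum of the merged weights.
merge 11/282 + 17/282 → 14/141
merge 19/282 + 14/141 → 1/6
merge 13/94 + 7/47 → 27/94
merge 22/141 + 1/6 → 91/282
merge 17/94 + 59/282 → 55/141
merge 27/94 + 91/282 → 86/141
merge 55/141 + 86/141 → 1
L = 14/141 + 1/6 + 27/94 + 91/282 + 55/141 + 86/141 + 1 = 811/282 ≈ 2.876 bits/symbol.

2.876 bits/symbol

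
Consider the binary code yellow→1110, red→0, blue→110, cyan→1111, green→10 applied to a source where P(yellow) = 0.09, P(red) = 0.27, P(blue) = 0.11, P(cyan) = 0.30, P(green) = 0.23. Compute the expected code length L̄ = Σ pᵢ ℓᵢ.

2.62 bits/symbol

L̄ = Σ pᵢ·ℓᵢ = 0.09·4 + 0.27·1 + 0.11·3 + 0.30·4 + 0.23·2 = 2.62 bits/symbol.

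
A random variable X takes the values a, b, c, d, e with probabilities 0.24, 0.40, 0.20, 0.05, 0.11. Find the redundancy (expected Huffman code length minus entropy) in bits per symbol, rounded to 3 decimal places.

Entropy H = −Σ p log₂ p ≈ 2.0537 bits.
Huffman merges: 1/20+11/100→4/25; 4/25+1/5→9/25; 6/25+9/25→3/5; 2/5+3/5→1. L = 53/25 ≈ 2.1200.
L − H = 2.1200 − 2.0537 = 0.066 bits.

0.066 bits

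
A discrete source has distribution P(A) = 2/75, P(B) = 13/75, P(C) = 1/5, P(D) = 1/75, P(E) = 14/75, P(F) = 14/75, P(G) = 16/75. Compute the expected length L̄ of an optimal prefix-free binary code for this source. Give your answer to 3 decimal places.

2.627 bits/symbol

Repeatedly combine the two least-probable nodes; the expected code length is the sum of the merged weights.
merge 1/75 + 2/75 → 1/25
merge 1/25 + 13/75 → 16/75
merge 14/75 + 14/75 → 28/75
merge 1/5 + 16/75 → 31/75
merge 16/75 + 28/75 → 44/75
merge 31/75 + 44/75 → 1
L = 1/25 + 16/75 + 28/75 + 31/75 + 44/75 + 1 = 197/75 ≈ 2.627 bits/symbol.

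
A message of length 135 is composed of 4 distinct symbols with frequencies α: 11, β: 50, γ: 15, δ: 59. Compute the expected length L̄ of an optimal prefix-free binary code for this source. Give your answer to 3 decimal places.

Probabilities are the counts divided by 135.
Repeatedly combine the two least-probable nodes; the expected code length is the sum of the merged weights.
merge 11/135 + 1/9 → 26/135
merge 26/135 + 10/27 → 76/135
merge 59/135 + 76/135 → 1
L = 26/135 + 76/135 + 1 = 79/45 ≈ 1.756 bits/symbol.

1.756 bits/symbol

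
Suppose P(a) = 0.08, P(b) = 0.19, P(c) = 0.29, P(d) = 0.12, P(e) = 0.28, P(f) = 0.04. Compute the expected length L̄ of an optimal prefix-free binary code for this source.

Repeatedly combine the two least-probable nodes; the expected code length is the sum of the merged weights.
merge 1/25 + 2/25 → 3/25
merge 3/25 + 3/25 → 6/25
merge 19/100 + 6/25 → 43/100
merge 7/25 + 29/100 → 57/100
merge 43/100 + 57/100 → 1
L = 3/25 + 6/25 + 43/100 + 57/100 + 1 = 59/25 = 2.36 bits/symbol.

2.36 bits/symbol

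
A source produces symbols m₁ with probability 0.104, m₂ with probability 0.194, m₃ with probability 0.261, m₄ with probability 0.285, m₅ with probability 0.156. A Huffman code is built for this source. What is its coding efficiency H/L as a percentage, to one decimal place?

Entropy H = −Σ p log₂ p ≈ 2.2386 bits.
Huffman merges: 13/125+39/250→13/50; 97/500+13/50→227/500; 261/1000+57/200→273/500; 227/500+273/500→1. L = 113/50 ≈ 2.2600.
Efficiency = H/L = 2.2386/2.2600 = 99.1%.

99.1%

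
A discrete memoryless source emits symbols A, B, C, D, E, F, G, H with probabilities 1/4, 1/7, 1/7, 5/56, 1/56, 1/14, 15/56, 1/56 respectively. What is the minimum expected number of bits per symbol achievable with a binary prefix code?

Repeatedly combine the two least-probable nodes; the expected code length is the sum of the merged weights.
merge 1/56 + 1/56 → 1/28
merge 1/28 + 1/14 → 3/28
merge 5/56 + 3/28 → 11/56
merge 1/7 + 1/7 → 2/7
merge 11/56 + 1/4 → 25/56
merge 15/56 + 2/7 → 31/56
merge 25/56 + 31/56 → 1
L = 1/28 + 3/28 + 11/56 + 2/7 + 25/56 + 31/56 + 1 = 21/8 = 2.625 bits/symbol.

2.625 bits/symbol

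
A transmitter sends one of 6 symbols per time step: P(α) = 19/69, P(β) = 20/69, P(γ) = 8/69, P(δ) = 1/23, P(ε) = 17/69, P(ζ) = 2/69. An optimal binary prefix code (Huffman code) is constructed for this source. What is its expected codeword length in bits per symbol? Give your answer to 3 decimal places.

Repeatedly combine the two least-probable nodes; the expected code length is the sum of the merged weights.
merge 2/69 + 1/23 → 5/69
merge 5/69 + 8/69 → 13/69
merge 13/69 + 17/69 → 10/23
merge 19/69 + 20/69 → 13/23
merge 10/23 + 13/23 → 1
L = 5/69 + 13/69 + 10/23 + 13/23 + 1 = 52/23 ≈ 2.261 bits/symbol.

2.261 bits/symbol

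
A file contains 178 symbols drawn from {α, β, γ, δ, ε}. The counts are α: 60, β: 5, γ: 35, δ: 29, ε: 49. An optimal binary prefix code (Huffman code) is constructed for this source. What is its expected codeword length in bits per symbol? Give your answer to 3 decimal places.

Probabilities are the counts divided by 178.
Repeatedly combine the two least-probable nodes; the expected code length is the sum of the merged weights.
merge 5/178 + 29/178 → 17/89
merge 17/89 + 35/178 → 69/178
merge 49/178 + 30/89 → 109/178
merge 69/178 + 109/178 → 1
L = 17/89 + 69/178 + 109/178 + 1 = 195/89 ≈ 2.191 bits/symbol.

2.191 bits/symbol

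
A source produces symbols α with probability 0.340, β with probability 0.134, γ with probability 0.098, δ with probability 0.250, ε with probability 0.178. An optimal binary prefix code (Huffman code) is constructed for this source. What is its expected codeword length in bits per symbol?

Repeatedly combine the two least-probable nodes; the expected code length is the sum of the merged weights.
merge 49/500 + 67/500 → 29/125
merge 89/500 + 29/125 → 41/100
merge 1/4 + 17/50 → 59/100
merge 41/100 + 59/100 → 1
L = 29/125 + 41/100 + 59/100 + 1 = 279/125 = 2.232 bits/symbol.

2.232 bits/symbol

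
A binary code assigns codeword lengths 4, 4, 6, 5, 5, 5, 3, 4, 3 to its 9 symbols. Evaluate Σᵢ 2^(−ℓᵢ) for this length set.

With common denominator 2^6 = 64: Σ 2^(−ℓᵢ) = 4/64 + 4/64 + 1/64 + 2/64 + 2/64 + 2/64 + 8/64 + 4/64 + 8/64 = 35/64 = 0.546875.

0.546875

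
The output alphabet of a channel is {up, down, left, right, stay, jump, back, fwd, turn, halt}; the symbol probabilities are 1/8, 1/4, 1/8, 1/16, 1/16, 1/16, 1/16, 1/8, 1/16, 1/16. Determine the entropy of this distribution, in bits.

3.125 bits

Each probability is a power of 1/2, so log₂(1/p) is an integer.
H = Σ p·log₂(1/p) = 1/8·3 + 1/4·2 + 1/8·3 + 1/16·4 + 1/16·4 + 1/16·4 + 1/16·4 + 1/8·3 + 1/16·4 + 1/16·4 = 3.125 bits.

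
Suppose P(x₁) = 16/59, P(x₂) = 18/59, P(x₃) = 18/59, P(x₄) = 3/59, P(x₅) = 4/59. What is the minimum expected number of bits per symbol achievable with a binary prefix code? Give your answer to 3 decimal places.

Repeatedly combine the two least-probable nodes; the expected code length is the sum of the merged weights.
merge 3/59 + 4/59 → 7/59
merge 7/59 + 16/59 → 23/59
merge 18/59 + 18/59 → 36/59
merge 23/59 + 36/59 → 1
L = 7/59 + 23/59 + 36/59 + 1 = 125/59 ≈ 2.119 bits/symbol.

2.119 bits/symbol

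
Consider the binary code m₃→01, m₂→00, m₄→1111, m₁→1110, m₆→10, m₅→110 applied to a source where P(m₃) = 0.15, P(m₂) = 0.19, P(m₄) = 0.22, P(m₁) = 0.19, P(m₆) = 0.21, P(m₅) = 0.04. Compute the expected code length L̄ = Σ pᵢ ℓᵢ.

L̄ = Σ pᵢ·ℓᵢ = 0.15·2 + 0.19·2 + 0.22·4 + 0.19·4 + 0.21·2 + 0.04·3 = 2.86 bits/symbol.

2.86 bits/symbol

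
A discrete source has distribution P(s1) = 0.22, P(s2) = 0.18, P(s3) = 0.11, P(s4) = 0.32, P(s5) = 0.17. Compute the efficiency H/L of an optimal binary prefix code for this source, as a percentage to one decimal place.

Entropy H = −Σ p log₂ p ≈ 2.2368 bits.
Huffman merges: 11/100+17/100→7/25; 9/50+11/50→2/5; 7/25+8/25→3/5; 2/5+3/5→1. L = 57/25 ≈ 2.2800.
Efficiency = H/L = 2.2368/2.2800 = 98.1%.

98.1%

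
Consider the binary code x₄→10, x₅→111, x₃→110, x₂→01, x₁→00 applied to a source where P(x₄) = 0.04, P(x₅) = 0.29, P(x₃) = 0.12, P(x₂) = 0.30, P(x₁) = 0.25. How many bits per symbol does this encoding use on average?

L̄ = Σ pᵢ·ℓᵢ = 0.04·2 + 0.29·3 + 0.12·3 + 0.30·2 + 0.25·2 = 2.41 bits/symbol.

2.41 bits/symbol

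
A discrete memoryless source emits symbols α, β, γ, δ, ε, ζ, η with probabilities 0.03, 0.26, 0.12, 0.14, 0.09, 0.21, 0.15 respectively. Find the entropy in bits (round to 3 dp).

H = −Σ pᵢ log₂ pᵢ.
−0.03·log₂(0.03) = 0.1518
−0.26·log₂(0.26) = 0.5053
−0.12·log₂(0.12) = 0.3671
−0.14·log₂(0.14) = 0.3971
−0.09·log₂(0.09) = 0.3127
−0.21·log₂(0.21) = 0.4728
−0.15·log₂(0.15) = 0.4105
Sum ≈ 2.6173 → 2.617 bits.

2.617 bits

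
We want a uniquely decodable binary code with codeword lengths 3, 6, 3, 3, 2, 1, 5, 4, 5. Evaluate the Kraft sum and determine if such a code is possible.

1.265625; no

With common denominator 2^6 = 64: Σ 2^(−ℓᵢ) = 8/64 + 1/64 + 8/64 + 8/64 + 16/64 + 32/64 + 2/64 + 4/64 + 2/64 = 81/64 = 1.265625.
Kraft's inequality requires Σ ≤ 1; here Σ = 1.265625 > 1, so no such prefix code exists.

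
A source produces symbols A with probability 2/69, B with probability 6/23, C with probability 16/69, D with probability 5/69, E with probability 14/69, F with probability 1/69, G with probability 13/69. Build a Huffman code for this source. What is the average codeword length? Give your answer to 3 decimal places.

2.464 bits/symbol

Repeatedly combine the two least-probable nodes; the expected code length is the sum of the merged weights.
merge 1/69 + 2/69 → 1/23
merge 1/23 + 5/69 → 8/69
merge 8/69 + 13/69 → 7/23
merge 14/69 + 16/69 → 10/23
merge 6/23 + 7/23 → 13/23
merge 10/23 + 13/23 → 1
L = 1/23 + 8/69 + 7/23 + 10/23 + 13/23 + 1 = 170/69 ≈ 2.464 bits/symbol.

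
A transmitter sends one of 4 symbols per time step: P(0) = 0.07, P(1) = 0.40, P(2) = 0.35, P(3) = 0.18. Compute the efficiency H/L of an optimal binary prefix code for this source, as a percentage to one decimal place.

Entropy H = −Σ p log₂ p ≈ 1.7727 bits.
Huffman merges: 7/100+9/50→1/4; 1/4+7/20→3/5; 2/5+3/5→1. L = 37/20 ≈ 1.8500.
Efficiency = H/L = 1.7727/1.8500 = 95.8%.

95.8%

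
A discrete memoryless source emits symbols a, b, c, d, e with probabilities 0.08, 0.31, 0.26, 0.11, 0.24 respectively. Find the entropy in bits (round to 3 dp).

H = −Σ pᵢ log₂ pᵢ.
−0.08·log₂(0.08) = 0.2915
−0.31·log₂(0.31) = 0.5238
−0.26·log₂(0.26) = 0.5053
−0.11·log₂(0.11) = 0.3503
−0.24·log₂(0.24) = 0.4941
Sum ≈ 2.1650 → 2.165 bits.

2.165 bits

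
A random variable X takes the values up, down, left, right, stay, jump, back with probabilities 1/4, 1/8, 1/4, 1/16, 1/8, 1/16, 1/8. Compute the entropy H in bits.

2.625 bits

Each probability is a power of 1/2, so log₂(1/p) is an integer.
H = Σ p·log₂(1/p) = 1/4·2 + 1/8·3 + 1/4·2 + 1/16·4 + 1/8·3 + 1/16·4 + 1/8·3 = 2.625 bits.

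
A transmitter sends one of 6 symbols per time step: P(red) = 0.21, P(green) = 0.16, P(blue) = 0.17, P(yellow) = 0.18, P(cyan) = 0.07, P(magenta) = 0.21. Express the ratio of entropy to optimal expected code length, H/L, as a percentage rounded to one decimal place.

Entropy H = −Σ p log₂ p ≈ 2.5171 bits.
Huffman merges: 7/100+4/25→23/100; 17/100+9/50→7/20; 21/100+21/100→21/50; 23/100+7/20→29/50; 21/50+29/50→1. L = 129/50 ≈ 2.5800.
Efficiency = H/L = 2.5171/2.5800 = 97.6%.

97.6%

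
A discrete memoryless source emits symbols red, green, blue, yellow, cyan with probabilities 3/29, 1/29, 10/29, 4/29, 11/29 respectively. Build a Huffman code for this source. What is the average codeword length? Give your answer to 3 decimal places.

2.034 bits/symbol

Repeatedly combine the two least-probable nodes; the expected code length is the sum of the merged weights.
merge 1/29 + 3/29 → 4/29
merge 4/29 + 4/29 → 8/29
merge 8/29 + 10/29 → 18/29
merge 11/29 + 18/29 → 1
L = 4/29 + 8/29 + 18/29 + 1 = 59/29 ≈ 2.034 bits/symbol.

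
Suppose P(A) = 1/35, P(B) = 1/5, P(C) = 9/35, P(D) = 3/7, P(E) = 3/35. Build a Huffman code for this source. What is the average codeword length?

Repeatedly combine the two least-probable nodes; the expected code length is the sum of the merged weights.
merge 1/35 + 3/35 → 4/35
merge 4/35 + 1/5 → 11/35
merge 9/35 + 11/35 → 4/7
merge 3/7 + 4/7 → 1
L = 4/35 + 11/35 + 4/7 + 1 = 2 bits/symbol.

2 bits/symbol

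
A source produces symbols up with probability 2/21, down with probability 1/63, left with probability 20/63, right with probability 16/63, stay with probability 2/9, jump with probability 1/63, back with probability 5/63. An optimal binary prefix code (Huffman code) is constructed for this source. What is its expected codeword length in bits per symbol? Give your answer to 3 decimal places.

2.349 bits/symbol

Repeatedly combine the two least-probable nodes; the expected code length is the sum of the merged weights.
merge 1/63 + 1/63 → 2/63
merge 2/63 + 5/63 → 1/9
merge 2/21 + 1/9 → 13/63
merge 13/63 + 2/9 → 3/7
merge 16/63 + 20/63 → 4/7
merge 3/7 + 4/7 → 1
L = 2/63 + 1/9 + 13/63 + 3/7 + 4/7 + 1 = 148/63 ≈ 2.349 bits/symbol.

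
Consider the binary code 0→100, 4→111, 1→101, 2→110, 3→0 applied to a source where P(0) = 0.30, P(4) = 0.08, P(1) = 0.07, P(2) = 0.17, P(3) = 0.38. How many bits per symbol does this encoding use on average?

2.24 bits/symbol

L̄ = Σ pᵢ·ℓᵢ = 0.30·3 + 0.08·3 + 0.07·3 + 0.17·3 + 0.38·1 = 2.24 bits/symbol.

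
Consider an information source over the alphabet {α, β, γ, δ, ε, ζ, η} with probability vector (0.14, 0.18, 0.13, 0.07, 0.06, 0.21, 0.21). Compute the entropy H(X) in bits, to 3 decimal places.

2.683 bits

H = −Σ pᵢ log₂ pᵢ.
−0.14·log₂(0.14) = 0.3971
−0.18·log₂(0.18) = 0.4453
−0.13·log₂(0.13) = 0.3826
−0.07·log₂(0.07) = 0.2686
−0.06·log₂(0.06) = 0.2435
−0.21·log₂(0.21) = 0.4728
−0.21·log₂(0.21) = 0.4728
Sum ≈ 2.6828 → 2.683 bits.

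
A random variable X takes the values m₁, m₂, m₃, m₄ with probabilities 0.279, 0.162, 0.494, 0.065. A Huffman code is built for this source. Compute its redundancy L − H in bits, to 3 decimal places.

Entropy H = −Σ p log₂ p ≈ 1.6982 bits.
Huffman merges: 13/200+81/500→227/1000; 227/1000+279/1000→253/500; 247/500+253/500→1. L = 1733/1000 ≈ 1.7330.
L − H = 1.7330 − 1.6982 = 0.035 bits.

0.035 bits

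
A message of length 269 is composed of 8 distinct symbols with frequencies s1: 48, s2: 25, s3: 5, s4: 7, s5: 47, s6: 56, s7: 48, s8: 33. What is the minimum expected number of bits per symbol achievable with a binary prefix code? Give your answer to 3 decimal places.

Probabilities are the counts divided by 269.
Repeatedly combine the two least-probable nodes; the expected code length is the sum of the merged weights.
merge 5/269 + 7/269 → 12/269
merge 12/269 + 25/269 → 37/269
merge 33/269 + 37/269 → 70/269
merge 47/269 + 48/269 → 95/269
merge 48/269 + 56/269 → 104/269
merge 70/269 + 95/269 → 165/269
merge 104/269 + 165/269 → 1
L = 12/269 + 37/269 + 70/269 + 95/269 + 104/269 + 165/269 + 1 = 752/269 ≈ 2.796 bits/symbol.

2.796 bits/symbol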